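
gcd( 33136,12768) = 304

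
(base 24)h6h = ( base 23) iih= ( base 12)5915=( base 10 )9953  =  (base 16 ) 26E1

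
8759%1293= 1001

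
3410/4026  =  155/183 =0.85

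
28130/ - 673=-42+ 136/673 = - 41.80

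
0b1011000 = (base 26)3A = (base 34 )2K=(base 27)37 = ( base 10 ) 88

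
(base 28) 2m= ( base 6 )210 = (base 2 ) 1001110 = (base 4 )1032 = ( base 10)78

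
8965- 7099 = 1866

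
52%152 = 52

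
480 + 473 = 953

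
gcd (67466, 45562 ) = 2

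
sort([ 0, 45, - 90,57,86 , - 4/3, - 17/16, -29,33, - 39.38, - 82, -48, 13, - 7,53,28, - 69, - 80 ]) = [ -90,-82, - 80, - 69,  -  48, - 39.38, - 29, - 7, - 4/3 ,- 17/16 , 0, 13,28,33,  45, 53, 57, 86] 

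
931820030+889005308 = 1820825338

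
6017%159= 134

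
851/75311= 851/75311 = 0.01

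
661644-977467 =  - 315823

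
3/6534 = 1/2178 = 0.00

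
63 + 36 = 99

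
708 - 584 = 124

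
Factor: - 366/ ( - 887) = 2^1*3^1*61^1*887^(-1 )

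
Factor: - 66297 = -3^1*7^2*11^1*41^1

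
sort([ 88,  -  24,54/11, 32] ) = [ - 24, 54/11, 32, 88]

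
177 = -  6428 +6605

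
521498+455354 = 976852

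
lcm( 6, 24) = 24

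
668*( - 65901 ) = -44021868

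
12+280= 292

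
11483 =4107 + 7376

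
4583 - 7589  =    -  3006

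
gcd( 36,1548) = 36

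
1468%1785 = 1468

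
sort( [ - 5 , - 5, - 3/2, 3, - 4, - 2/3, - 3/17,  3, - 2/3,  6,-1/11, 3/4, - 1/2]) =[  -  5, - 5, - 4, - 3/2, - 2/3, - 2/3, - 1/2, - 3/17, - 1/11, 3/4, 3, 3,6]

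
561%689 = 561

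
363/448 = 363/448 = 0.81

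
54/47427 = 18/15809 = 0.00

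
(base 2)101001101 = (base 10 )333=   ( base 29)be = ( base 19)ha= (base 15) 173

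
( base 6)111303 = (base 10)9399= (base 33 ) 8KR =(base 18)1B03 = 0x24B7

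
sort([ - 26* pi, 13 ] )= [- 26*pi, 13]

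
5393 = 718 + 4675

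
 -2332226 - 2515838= - 4848064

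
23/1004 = 23/1004=0.02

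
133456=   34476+98980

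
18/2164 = 9/1082  =  0.01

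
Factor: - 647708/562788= - 839/729 = -  3^ ( - 6)*839^1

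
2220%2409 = 2220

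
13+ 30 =43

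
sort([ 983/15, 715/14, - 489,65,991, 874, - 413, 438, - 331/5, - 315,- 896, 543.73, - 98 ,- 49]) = [ - 896, - 489, -413, - 315, - 98, - 331/5, - 49, 715/14  ,  65,983/15,  438,543.73,874,991]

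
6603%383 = 92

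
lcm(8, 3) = 24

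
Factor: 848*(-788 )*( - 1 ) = 668224=2^6 *53^1*197^1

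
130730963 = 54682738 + 76048225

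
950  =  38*25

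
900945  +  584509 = 1485454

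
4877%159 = 107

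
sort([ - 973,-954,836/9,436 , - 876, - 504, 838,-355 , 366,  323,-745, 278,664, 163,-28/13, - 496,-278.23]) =[-973, - 954, - 876, - 745,-504,-496 , - 355,  -  278.23,-28/13,  836/9,163,  278, 323,  366,436,664, 838] 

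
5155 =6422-1267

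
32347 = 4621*7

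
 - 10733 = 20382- 31115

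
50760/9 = 5640 = 5640.00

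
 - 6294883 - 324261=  - 6619144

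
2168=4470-2302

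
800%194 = 24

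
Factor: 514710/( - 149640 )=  - 399/116=-2^(-2) * 3^1*7^1*19^1*29^(- 1)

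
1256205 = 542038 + 714167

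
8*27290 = 218320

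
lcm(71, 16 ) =1136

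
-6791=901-7692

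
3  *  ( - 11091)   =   - 33273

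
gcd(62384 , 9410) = 2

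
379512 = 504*753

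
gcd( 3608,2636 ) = 4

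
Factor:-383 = - 383^1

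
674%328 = 18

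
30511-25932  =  4579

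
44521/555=44521/555 = 80.22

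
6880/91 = 75 + 55/91 = 75.60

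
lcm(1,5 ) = 5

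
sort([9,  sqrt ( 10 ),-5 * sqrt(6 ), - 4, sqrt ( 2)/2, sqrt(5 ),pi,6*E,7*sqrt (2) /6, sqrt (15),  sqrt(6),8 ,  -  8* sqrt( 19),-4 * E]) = [ - 8*sqrt(19),-5*sqrt( 6), -4* E ,  -  4,  sqrt( 2 ) /2,7*sqrt (2) /6,sqrt ( 5 ),sqrt ( 6),pi,sqrt ( 10 ),sqrt ( 15),8,  9 , 6*E]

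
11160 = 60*186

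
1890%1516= 374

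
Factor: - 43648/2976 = -44/3 = - 2^2*3^(-1 )*11^1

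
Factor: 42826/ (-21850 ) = -5^(-2 ) * 7^2 = - 49/25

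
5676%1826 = 198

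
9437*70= 660590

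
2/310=1/155 = 0.01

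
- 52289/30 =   -  52289/30  =  -  1742.97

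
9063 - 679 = 8384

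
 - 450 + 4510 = 4060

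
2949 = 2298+651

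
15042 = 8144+6898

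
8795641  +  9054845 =17850486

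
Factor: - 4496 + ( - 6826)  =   - 11322 = - 2^1*3^2*17^1*37^1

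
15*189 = 2835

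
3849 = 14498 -10649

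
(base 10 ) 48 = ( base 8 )60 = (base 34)1e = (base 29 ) 1J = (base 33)1f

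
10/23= 10/23 = 0.43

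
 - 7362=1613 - 8975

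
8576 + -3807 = 4769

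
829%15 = 4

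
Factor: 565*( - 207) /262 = -2^(  -  1 )*3^2*5^1 * 23^1*113^1  *  131^ ( -1 ) = - 116955/262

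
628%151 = 24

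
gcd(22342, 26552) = 2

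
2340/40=58+1/2 = 58.50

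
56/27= 56/27 =2.07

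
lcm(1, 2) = 2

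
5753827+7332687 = 13086514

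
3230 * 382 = 1233860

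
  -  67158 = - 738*91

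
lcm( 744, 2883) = 23064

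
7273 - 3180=4093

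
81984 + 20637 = 102621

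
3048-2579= 469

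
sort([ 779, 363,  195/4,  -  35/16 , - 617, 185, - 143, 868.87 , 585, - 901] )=[ - 901, - 617, - 143 , - 35/16, 195/4 , 185, 363 , 585,779, 868.87] 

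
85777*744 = 63818088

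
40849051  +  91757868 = 132606919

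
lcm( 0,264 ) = 0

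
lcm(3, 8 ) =24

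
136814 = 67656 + 69158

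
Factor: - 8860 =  - 2^2*5^1*443^1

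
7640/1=7640=7640.00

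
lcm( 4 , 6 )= 12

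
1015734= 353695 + 662039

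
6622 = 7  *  946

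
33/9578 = 33/9578 = 0.00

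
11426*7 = 79982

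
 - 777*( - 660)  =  512820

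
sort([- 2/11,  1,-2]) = [ - 2 , - 2/11,1]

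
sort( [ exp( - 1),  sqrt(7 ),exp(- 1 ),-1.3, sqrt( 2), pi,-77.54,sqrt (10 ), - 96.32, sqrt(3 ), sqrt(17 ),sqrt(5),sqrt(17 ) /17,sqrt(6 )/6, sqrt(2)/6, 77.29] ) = [ - 96.32, - 77.54, - 1.3, sqrt ( 2)/6 , sqrt( 17 ) /17, exp( - 1 ),exp(- 1 ),  sqrt (6 ) /6,sqrt( 2 ), sqrt(3 ), sqrt(5) , sqrt(7 ),pi,sqrt ( 10 )  ,  sqrt(17), 77.29 ]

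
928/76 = 12+4/19 = 12.21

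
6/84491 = 6/84491= 0.00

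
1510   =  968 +542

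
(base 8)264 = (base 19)99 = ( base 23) 7J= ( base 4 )2310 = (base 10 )180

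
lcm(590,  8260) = 8260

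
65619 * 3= 196857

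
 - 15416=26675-42091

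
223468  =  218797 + 4671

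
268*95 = 25460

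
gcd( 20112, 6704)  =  6704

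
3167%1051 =14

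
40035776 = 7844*5104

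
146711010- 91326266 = 55384744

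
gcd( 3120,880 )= 80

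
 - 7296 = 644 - 7940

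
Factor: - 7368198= -2^1*3^1*347^1 * 3539^1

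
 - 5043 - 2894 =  - 7937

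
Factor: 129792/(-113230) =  - 384/335 = - 2^7*3^1*5^( - 1)* 67^( - 1)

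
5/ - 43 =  - 5/43 = -  0.12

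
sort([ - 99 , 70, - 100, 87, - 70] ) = [  -  100 , - 99, - 70,70, 87]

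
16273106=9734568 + 6538538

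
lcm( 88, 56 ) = 616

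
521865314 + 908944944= 1430810258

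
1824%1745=79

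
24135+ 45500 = 69635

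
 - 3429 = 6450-9879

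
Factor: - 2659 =  -  2659^1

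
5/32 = 5/32 = 0.16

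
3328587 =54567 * 61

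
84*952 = 79968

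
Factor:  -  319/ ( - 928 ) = 11/32=2^( - 5)*11^1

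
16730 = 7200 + 9530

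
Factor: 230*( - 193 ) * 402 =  - 2^2* 3^1 * 5^1*23^1 *67^1*193^1  =  - 17844780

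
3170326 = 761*4166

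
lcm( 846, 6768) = 6768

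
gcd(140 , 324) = 4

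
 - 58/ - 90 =29/45= 0.64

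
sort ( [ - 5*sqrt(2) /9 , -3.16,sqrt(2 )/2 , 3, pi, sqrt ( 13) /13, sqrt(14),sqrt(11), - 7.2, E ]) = [ - 7.2, - 3.16 , -5*sqrt( 2 )/9,  sqrt( 13) /13 , sqrt(2 )/2, E, 3,  pi,  sqrt(11) , sqrt (14 )]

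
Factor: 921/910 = 2^( - 1)  *3^1*5^( - 1)* 7^( - 1)*13^ ( - 1 )*307^1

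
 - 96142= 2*( - 48071) 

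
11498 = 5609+5889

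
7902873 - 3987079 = 3915794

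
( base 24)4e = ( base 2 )1101110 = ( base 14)7c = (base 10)110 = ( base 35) 35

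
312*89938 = 28060656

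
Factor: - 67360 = - 2^5*5^1* 421^1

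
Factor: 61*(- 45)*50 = -2^1*3^2*  5^3*61^1 = - 137250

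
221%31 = 4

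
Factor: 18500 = 2^2*5^3*37^1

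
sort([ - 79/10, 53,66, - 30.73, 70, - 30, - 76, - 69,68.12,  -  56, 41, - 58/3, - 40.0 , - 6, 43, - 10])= [ - 76, - 69, - 56, - 40.0, - 30.73,-30, - 58/3, - 10,  -  79/10, - 6,41, 43,53, 66,68.12  ,  70]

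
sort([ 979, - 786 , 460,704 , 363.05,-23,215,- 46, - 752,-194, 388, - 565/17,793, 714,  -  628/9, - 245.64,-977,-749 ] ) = [-977, - 786, - 752,-749, - 245.64,-194, - 628/9, - 46 , - 565/17, - 23,  215, 363.05,  388 , 460,704,714,793, 979]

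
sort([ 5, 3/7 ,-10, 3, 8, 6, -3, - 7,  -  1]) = [  -  10, - 7,-3, - 1, 3/7, 3 , 5,6,8 ] 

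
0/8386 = 0 = 0.00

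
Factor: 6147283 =1693^1*3631^1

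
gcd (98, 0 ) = 98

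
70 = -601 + 671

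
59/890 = 59/890 = 0.07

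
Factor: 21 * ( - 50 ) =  - 2^1*3^1*5^2*7^1 = - 1050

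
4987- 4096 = 891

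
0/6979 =0 = 0.00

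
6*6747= 40482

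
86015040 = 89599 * 960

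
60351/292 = 206 + 199/292 = 206.68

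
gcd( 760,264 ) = 8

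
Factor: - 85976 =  - 2^3*11^1*977^1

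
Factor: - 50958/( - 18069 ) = 2^1*3^1 * 149^1*317^ ( - 1 ) = 894/317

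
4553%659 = 599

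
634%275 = 84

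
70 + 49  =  119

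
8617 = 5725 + 2892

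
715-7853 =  - 7138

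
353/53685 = 353/53685 = 0.01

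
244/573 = 244/573  =  0.43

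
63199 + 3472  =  66671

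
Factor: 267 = 3^1*89^1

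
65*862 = 56030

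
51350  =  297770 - 246420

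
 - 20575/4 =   -  20575/4 = - 5143.75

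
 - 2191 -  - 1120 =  - 1071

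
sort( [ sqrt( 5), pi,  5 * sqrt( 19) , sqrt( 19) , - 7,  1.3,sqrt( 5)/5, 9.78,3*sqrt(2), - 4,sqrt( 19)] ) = [ - 7, - 4,  sqrt( 5)/5, 1.3,sqrt( 5),pi, 3*sqrt( 2 ),sqrt( 19 ),sqrt(19) , 9.78, 5*sqrt(19) ]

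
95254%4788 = 4282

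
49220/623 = 79 + 3/623 = 79.00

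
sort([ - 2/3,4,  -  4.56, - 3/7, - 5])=[  -  5, -4.56, - 2/3, - 3/7,  4]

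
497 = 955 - 458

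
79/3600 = 79/3600 = 0.02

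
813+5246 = 6059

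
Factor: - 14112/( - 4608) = 49/16 = 2^(-4 )*7^2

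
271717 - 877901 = -606184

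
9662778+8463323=18126101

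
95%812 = 95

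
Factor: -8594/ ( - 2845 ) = 2^1*5^ ( - 1 )*569^( - 1)*4297^1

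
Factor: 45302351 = 45302351^1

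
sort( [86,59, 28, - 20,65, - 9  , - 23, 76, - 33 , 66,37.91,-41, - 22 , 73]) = [ - 41 ,-33 , - 23, - 22,-20, - 9, 28, 37.91,  59, 65, 66, 73,76, 86 ]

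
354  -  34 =320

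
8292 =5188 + 3104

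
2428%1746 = 682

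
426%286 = 140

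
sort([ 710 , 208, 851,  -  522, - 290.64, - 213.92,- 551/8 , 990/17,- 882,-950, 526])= [ - 950, - 882,-522,-290.64 , - 213.92 , - 551/8, 990/17, 208, 526, 710  ,  851 ] 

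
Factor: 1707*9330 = 2^1 * 3^2*5^1*311^1 *569^1 =15926310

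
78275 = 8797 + 69478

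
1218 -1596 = -378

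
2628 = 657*4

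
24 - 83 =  - 59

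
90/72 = 1+1/4 = 1.25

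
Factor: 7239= 3^1*19^1 * 127^1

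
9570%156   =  54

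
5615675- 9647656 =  - 4031981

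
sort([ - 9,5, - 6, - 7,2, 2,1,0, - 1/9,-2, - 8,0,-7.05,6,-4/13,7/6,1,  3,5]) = [ - 9, - 8, - 7.05, - 7 , - 6, - 2,-4/13, - 1/9,0, 0,1,1,7/6, 2,2,3 , 5, 5,6]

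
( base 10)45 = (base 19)27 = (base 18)29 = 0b101101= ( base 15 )30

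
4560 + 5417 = 9977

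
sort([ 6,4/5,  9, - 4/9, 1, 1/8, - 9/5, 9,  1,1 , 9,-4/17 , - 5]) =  [ -5, - 9/5, - 4/9, -4/17, 1/8,4/5,1,1,1 , 6,  9, 9,  9 ]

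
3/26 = 3/26 = 0.12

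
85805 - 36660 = 49145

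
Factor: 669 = 3^1 * 223^1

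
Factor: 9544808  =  2^3 * 7^2*13^1*1873^1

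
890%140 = 50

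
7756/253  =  30 + 166/253  =  30.66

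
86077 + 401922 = 487999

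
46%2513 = 46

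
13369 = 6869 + 6500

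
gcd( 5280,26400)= 5280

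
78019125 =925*84345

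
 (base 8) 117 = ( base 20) 3J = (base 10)79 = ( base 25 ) 34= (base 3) 2221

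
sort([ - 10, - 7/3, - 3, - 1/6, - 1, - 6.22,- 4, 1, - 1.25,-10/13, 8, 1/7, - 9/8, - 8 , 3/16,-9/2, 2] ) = [- 10 , - 8, - 6.22, - 9/2, - 4, - 3, - 7/3, - 1.25, - 9/8,- 1,  -  10/13, - 1/6 , 1/7, 3/16,1,  2,8 ] 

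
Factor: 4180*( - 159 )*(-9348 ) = 6212867760 = 2^4*3^2*5^1*11^1*19^2*41^1*53^1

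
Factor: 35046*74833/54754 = 1311298659/27377 = 3^3*7^( - 1)*11^2 * 59^1*3911^( - 1 )*6803^1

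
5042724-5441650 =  - 398926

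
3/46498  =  3/46498 =0.00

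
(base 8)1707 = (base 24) 1G7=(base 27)18M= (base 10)967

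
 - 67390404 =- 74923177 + 7532773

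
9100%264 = 124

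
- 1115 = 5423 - 6538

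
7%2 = 1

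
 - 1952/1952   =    -  1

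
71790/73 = 983 + 31/73 = 983.42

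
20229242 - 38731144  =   - 18501902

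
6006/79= 76 + 2/79 = 76.03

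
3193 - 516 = 2677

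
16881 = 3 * 5627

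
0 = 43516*0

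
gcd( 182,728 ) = 182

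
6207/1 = 6207= 6207.00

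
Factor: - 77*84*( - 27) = 174636 = 2^2 * 3^4*7^2 * 11^1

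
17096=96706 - 79610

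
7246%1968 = 1342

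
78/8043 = 26/2681   =  0.01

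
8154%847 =531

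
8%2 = 0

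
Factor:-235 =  - 5^1*47^1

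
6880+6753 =13633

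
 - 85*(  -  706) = 60010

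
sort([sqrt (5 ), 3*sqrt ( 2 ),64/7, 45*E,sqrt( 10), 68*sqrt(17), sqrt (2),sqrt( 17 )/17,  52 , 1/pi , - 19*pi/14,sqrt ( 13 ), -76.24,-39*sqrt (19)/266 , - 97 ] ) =[ - 97,  -  76.24,- 19*pi/14, - 39*sqrt(19) /266, sqrt( 17 )/17,1/pi, sqrt( 2), sqrt(5 ),sqrt(10), sqrt(13),3*sqrt( 2), 64/7, 52,  45 * E,  68*sqrt( 17)] 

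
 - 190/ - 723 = 190/723 = 0.26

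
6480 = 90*72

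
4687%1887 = 913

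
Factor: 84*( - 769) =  - 2^2*3^1*7^1*769^1 = - 64596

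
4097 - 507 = 3590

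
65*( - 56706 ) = -3685890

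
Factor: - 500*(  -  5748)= 2^4 * 3^1*5^3 * 479^1= 2874000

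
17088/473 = 17088/473 = 36.13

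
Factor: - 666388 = -2^2*166597^1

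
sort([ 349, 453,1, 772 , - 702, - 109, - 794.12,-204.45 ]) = [  -  794.12, - 702, - 204.45,-109,1,349, 453, 772]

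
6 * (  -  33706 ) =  - 202236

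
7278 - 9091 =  - 1813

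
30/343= 30/343 =0.09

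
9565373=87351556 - 77786183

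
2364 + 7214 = 9578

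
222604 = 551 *404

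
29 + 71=100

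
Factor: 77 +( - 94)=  - 17 = - 17^1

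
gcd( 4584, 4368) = 24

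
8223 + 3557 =11780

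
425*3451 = 1466675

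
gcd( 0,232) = 232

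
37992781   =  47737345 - 9744564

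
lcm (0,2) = 0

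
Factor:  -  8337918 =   -  2^1*3^1*151^1*9203^1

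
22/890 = 11/445= 0.02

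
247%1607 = 247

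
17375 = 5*3475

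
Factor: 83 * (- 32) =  - 2^5 * 83^1 = - 2656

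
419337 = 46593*9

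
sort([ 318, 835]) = [318,835]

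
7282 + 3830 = 11112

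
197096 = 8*24637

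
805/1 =805=805.00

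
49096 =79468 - 30372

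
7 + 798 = 805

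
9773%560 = 253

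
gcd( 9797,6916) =1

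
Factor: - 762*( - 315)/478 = 120015/239 = 3^3 * 5^1*7^1*127^1*239^( - 1 ) 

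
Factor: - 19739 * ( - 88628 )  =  1749428092 = 2^2 * 19739^1*22157^1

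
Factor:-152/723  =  - 2^3*3^( - 1) * 19^1* 241^ ( - 1)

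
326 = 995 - 669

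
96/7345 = 96/7345 = 0.01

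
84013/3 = 28004 + 1/3 = 28004.33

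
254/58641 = 254/58641 = 0.00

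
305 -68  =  237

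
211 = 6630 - 6419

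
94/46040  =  47/23020  =  0.00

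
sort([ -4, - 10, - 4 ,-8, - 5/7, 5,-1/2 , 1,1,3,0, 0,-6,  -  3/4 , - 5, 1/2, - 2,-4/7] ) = [ - 10, - 8,- 6, -5,-4, -4, - 2,  -  3/4, - 5/7 , - 4/7,  -  1/2,0, 0,1/2,  1,  1,3,5] 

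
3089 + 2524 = 5613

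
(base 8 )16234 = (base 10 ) 7324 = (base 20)i64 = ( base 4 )1302130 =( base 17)185e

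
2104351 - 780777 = 1323574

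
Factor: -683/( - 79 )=79^( - 1 )*683^1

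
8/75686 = 4/37843 = 0.00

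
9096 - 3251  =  5845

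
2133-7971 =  - 5838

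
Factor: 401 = 401^1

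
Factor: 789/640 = 2^( - 7) * 3^1*5^ ( - 1 )*263^1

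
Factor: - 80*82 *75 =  - 2^5*3^1*5^3*41^1 = - 492000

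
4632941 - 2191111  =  2441830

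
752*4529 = 3405808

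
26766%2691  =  2547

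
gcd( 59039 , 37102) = 1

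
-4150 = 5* (-830)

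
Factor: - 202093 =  - 61^1*3313^1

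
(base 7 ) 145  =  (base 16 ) 52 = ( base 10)82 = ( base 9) 101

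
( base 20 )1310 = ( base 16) 2404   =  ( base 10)9220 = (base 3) 110122111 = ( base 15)2aea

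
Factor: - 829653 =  -3^1*11^1*31^1*811^1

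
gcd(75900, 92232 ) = 12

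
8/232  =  1/29 = 0.03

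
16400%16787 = 16400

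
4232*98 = 414736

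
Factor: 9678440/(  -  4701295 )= -1935688/940259 = -  2^3*17^1*43^1*331^1*940259^( - 1 )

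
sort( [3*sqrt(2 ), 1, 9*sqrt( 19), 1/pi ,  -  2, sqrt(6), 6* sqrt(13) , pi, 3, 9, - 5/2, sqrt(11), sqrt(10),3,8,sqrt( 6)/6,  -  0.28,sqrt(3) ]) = [ - 5/2, - 2, - 0.28, 1/pi, sqrt(6)/6, 1, sqrt ( 3), sqrt( 6), 3, 3, pi,sqrt(10), sqrt( 11),3 * sqrt ( 2 ),8,9, 6*sqrt (13), 9*sqrt( 19 )] 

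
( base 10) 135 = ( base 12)b3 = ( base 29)4J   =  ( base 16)87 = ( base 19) 72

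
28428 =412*69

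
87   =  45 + 42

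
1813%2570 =1813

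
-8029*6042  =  - 48511218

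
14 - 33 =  - 19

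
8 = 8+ 0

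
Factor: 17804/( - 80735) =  - 2^2 *5^( - 1)* 67^(  -  1)*241^( - 1)*  4451^1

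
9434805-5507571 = 3927234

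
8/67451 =8/67451 = 0.00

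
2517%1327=1190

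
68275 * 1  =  68275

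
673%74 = 7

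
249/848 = 249/848 = 0.29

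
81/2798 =81/2798 = 0.03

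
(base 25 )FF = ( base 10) 390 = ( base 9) 473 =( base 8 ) 606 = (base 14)1DC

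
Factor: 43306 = 2^1*59^1*367^1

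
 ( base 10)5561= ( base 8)12671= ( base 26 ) 85n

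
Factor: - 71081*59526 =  - 2^1*3^2*  3307^1*71081^1 = -4231167606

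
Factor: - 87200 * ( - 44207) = 2^5*5^2*109^1*44207^1= 3854850400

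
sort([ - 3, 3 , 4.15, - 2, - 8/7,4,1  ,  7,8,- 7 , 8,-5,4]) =[ - 7, - 5, - 3, - 2,  -  8/7,1,3 , 4,4,4.15,7,8,8 ]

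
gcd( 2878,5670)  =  2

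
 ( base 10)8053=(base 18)16F7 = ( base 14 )2d13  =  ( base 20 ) 102d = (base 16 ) 1F75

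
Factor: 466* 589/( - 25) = -2^1*5^(-2 )*19^1*31^1*233^1 = -274474/25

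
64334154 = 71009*906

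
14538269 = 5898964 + 8639305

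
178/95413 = 178/95413 = 0.00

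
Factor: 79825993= 13^1*6140461^1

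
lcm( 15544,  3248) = 217616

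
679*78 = 52962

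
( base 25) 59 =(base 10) 134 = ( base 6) 342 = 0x86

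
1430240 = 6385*224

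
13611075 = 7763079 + 5847996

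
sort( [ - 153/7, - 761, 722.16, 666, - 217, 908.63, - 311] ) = [-761, - 311, - 217, - 153/7, 666,722.16 , 908.63]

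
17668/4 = 4417 = 4417.00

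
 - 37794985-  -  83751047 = 45956062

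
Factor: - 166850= -2^1*5^2*47^1*71^1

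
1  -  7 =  - 6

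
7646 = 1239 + 6407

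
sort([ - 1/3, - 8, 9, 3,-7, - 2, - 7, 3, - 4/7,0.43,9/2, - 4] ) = [-8, - 7 ,  -  7, - 4, - 2,-4/7, -1/3,0.43,  3, 3, 9/2, 9 ]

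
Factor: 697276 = 2^2*29^1*6011^1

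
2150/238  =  1075/119 = 9.03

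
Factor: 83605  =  5^1 * 23^1*727^1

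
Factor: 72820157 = 72820157^1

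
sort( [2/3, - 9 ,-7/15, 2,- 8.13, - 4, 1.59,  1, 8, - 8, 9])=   [ - 9, - 8.13,  -  8, - 4, - 7/15, 2/3, 1, 1.59, 2 , 8,9]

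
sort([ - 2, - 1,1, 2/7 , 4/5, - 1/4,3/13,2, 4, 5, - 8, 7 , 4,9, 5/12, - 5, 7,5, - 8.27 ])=[ - 8.27, -8, - 5,-2,  -  1,- 1/4, 3/13, 2/7,5/12, 4/5 , 1,2,4,4, 5,5,  7, 7,9]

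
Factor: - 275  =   - 5^2*11^1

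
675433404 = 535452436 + 139980968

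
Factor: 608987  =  608987^1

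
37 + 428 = 465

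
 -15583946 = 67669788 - 83253734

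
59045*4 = 236180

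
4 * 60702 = 242808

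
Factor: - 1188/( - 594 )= 2^1 = 2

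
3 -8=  - 5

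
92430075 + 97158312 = 189588387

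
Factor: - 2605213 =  - 13^1*200401^1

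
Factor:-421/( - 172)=2^( - 2)*  43^(  -  1) * 421^1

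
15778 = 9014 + 6764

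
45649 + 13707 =59356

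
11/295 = 11/295 =0.04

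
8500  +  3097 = 11597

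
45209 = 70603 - 25394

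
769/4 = 769/4 = 192.25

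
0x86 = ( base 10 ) 134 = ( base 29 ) 4i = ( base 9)158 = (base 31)4A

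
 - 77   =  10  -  87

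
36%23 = 13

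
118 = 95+23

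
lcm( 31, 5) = 155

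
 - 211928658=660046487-871975145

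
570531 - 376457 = 194074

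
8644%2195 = 2059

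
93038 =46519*2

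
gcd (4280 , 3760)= 40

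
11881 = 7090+4791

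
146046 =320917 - 174871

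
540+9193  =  9733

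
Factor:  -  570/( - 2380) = 57/238   =  2^( - 1 )*3^1*7^(- 1)*17^(-1 )*19^1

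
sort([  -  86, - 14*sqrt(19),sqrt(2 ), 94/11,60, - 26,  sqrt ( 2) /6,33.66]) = [ - 86,  -  14*sqrt(19), - 26, sqrt(2)/6,  sqrt( 2),94/11,33.66,60] 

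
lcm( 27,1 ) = 27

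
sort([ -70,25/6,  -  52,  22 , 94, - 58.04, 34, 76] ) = [ - 70,- 58.04 , - 52,25/6,22,34,76,94 ] 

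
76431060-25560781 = 50870279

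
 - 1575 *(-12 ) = 18900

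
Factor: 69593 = 69593^1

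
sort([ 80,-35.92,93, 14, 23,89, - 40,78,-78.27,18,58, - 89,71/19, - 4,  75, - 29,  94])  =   [ - 89 ,-78.27 , - 40, - 35.92,-29,-4, 71/19,14,18,23,58 , 75, 78,80, 89,93, 94]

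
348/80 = 4 + 7/20 = 4.35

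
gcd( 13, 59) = 1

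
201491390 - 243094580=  - 41603190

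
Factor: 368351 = 479^1*769^1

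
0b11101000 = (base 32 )78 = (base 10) 232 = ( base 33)71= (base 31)7f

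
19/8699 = 19/8699 =0.00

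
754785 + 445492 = 1200277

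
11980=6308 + 5672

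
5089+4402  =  9491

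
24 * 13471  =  323304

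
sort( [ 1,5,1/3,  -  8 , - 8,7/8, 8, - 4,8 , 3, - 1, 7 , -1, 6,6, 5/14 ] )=[  -  8, - 8,-4, - 1,-1 , 1/3,5/14,7/8, 1 , 3, 5,  6,6,7,8,8] 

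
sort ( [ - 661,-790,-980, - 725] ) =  [ - 980 ,-790, - 725 ,  -  661] 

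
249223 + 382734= 631957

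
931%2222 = 931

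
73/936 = 73/936 = 0.08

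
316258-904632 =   -  588374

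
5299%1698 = 205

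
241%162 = 79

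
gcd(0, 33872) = 33872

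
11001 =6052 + 4949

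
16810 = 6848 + 9962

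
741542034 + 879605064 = 1621147098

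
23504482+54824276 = 78328758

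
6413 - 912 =5501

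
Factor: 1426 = 2^1*23^1*31^1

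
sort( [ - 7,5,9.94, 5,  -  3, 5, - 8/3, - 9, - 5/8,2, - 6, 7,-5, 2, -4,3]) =[ -9, - 7  , - 6, - 5, - 4, - 3, - 8/3, - 5/8, 2, 2,3, 5, 5, 5, 7,9.94]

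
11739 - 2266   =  9473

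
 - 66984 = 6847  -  73831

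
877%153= 112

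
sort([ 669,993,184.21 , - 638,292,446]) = [ - 638, 184.21, 292, 446 , 669, 993 ]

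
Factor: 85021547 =13^1*23^1*127^1*2239^1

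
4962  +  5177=10139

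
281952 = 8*35244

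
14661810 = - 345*(-42498) 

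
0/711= 0 = 0.00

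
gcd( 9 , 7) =1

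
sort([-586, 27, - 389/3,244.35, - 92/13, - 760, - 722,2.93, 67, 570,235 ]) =[- 760,-722,  -  586,-389/3, - 92/13 , 2.93, 27, 67, 235, 244.35, 570 ] 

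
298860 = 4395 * 68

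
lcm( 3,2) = 6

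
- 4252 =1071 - 5323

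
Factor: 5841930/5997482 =2920965/2998741=3^1*5^1* 19^1*37^1 * 47^ (- 1)*277^1*63803^( - 1)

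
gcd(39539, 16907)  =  1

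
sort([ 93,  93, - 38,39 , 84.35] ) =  [-38, 39, 84.35, 93, 93]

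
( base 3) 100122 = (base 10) 260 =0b100000100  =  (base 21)C8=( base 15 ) 125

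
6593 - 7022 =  - 429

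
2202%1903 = 299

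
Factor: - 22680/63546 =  - 540/1513 = - 2^2*3^3*5^1*17^( - 1)*89^(-1) 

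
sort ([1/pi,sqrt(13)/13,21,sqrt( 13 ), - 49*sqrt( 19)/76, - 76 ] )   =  [ - 76 ,  -  49*sqrt( 19)/76,  sqrt( 13)/13,  1/pi,sqrt(13),  21 ] 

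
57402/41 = 57402/41 = 1400.05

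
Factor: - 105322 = - 2^1*7^1*7523^1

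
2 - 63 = -61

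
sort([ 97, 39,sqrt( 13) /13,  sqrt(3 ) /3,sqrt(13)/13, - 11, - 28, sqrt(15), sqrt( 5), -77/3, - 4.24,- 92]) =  [- 92, - 28, - 77/3,-11, - 4.24, sqrt(13)/13,sqrt(13)/13,  sqrt( 3)/3 , sqrt(5) , sqrt(15) , 39, 97] 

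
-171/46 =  - 4 + 13/46 = - 3.72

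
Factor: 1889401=1889401^1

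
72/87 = 24/29 = 0.83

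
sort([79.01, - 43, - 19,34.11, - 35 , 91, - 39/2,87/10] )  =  [ - 43, -35, - 39/2, - 19,87/10, 34.11,  79.01,91]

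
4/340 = 1/85 = 0.01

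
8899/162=54 + 151/162 = 54.93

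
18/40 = 9/20 = 0.45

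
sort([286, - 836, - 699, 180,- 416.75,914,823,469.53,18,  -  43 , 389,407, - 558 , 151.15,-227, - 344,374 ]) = [ - 836, - 699, -558,-416.75, - 344, - 227, - 43, 18,151.15,180,286, 374,389,407, 469.53, 823, 914]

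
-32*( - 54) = 1728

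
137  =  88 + 49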